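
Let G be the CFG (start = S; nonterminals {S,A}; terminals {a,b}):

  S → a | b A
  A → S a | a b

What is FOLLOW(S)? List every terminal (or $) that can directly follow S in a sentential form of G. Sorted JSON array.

FIRST iteration:
[1]
  A via A→a b: +{a}
  S via S→a: +{a}
  S via S→b A: +{b}
  S: {a,b}  A: {a}
[2]
  A via A→S a: +{b}
  S: {a,b}  A: {a,b}
[3] (stable)
  S: {a,b}  A: {a,b}

FOLLOW iteration:
initialize: $ ∈ FOLLOW(S)
iter 1:
  A→S a: FOLLOW(S) ⊇ FIRST(a) = {a}; new: +{a}
  S→b A: FOLLOW(A) ⊇ FOLLOW(S) ⊇ {$,a}; new: +{$,a}
  FOLLOW[S]={$,a}  FOLLOW[A]={$,a}
iter 2: (no change)
  FOLLOW[S]={$,a}  FOLLOW[A]={$,a}

FOLLOW(S) = ["$", "a"]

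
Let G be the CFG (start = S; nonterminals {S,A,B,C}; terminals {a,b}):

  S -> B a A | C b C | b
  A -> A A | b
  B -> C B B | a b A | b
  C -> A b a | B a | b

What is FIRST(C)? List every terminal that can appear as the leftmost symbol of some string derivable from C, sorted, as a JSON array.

FIRST sets, iterate to fixpoint:
pass 1:
  A via A→b: +{b}
  B via B→a b A: +{a}
  B via B→b: +{b}
  C via C→A b a: +{b}
  C via C→B a: +{a}
  S via S→B a A: +{a,b}
  FIRST(S)={a,b}  FIRST(A)={b}  FIRST(B)={a,b}  FIRST(C)={a,b}
pass 2: done
  FIRST(S)={a,b}  FIRST(A)={b}  FIRST(B)={a,b}  FIRST(C)={a,b}

FIRST(C) = ["a", "b"]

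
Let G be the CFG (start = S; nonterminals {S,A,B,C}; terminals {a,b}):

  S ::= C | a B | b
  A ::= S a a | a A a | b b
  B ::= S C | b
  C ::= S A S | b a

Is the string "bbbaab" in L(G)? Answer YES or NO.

CNF form of G:
  S -> S X5 | T0 B | T1 T0 | b
  A -> S X2 | T0 X3 | T1 T1
  B -> S C | b
  C -> S X4 | T1 T0
  T0 -> a
  T1 -> b
  X2 -> T0 T0
  X3 -> A T0
  X4 -> A S
  X5 -> A S

Fill CYK table bottom-up:
  T[0,0] 'b' = {B,S,T1}  orig:{B,S}
  T[1,1] 'b' = {B,S,T1}  orig:{B,S}
  T[2,2] 'b' = {B,S,T1}  orig:{B,S}
  T[3,3] 'a' = {T0}  orig:{}
  T[4,4] 'a' = {T0}  orig:{}
  T[5,5] 'b' = {B,S,T1}  orig:{B,S}
  T[0,1] 'bb' = {A}
  T[1,2] 'bb' = {A}
  T[2,3] 'ba' = {C,S}
  T[3,4] 'aa' = {X2}  orig:{}
  T[4,5] 'ab' = {S}
  T[0,2] 'bbb' = {X4,X5}  orig:{}
  T[1,3] 'bba' = {B,X3}  orig:{B}
  T[2,4] 'baa' = {A}
  T[3,5] 'aab' = ∅
  T[0,3] 'bbba' = {X4,X5}  orig:{}
  T[1,4] 'bbaa' = ∅
  T[2,5] 'baab' = {X4,X5}  orig:{}
  T[0,4] 'bbbaa' = ∅
  T[1,5] 'bbaab' = {C,S}
  T[0,5] 'bbbaab' = {B}

S ∉ T[0,5] ⇒ NO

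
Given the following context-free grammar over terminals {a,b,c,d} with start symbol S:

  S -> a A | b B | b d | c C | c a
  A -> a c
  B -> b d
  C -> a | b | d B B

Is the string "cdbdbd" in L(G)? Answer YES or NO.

Convert to CNF:
  S -> T0 A | T1 C | T1 T0 | T2 B | T2 T3
  A -> T0 T1
  B -> T2 T3
  C -> T3 X4 | a | b
  T0 -> a
  T1 -> c
  T2 -> b
  T3 -> d
  X4 -> B B

Fill CYK table bottom-up:
  [0..0]={T1}  "c"  orig:{}
  [1..1]={T3}  "d"  orig:{}
  [2..2]={C,T2}  "b"  orig:{C}
  [3..3]={T3}  "d"  orig:{}
  [4..4]={C,T2}  "b"  orig:{C}
  [5..5]={T3}  "d"  orig:{}
  [0..1]=∅  "cd"
  [1..2]=∅  "db"
  [2..3]={B,S}  "bd"
  [3..4]=∅  "db"
  [4..5]={B,S}  "bd"
  [0..2]=∅  "cdb"
  [1..3]=∅  "dbd"
  [2..4]=∅  "bdb"
  [3..5]=∅  "dbd"
  [0..3]=∅  "cdbd"
  [1..4]=∅  "dbdb"
  [2..5]={X4}  "bdbd"  orig:{}
  [0..4]=∅  "cdbdb"
  [1..5]={C}  "dbdbd"
  [0..5]={S}  "cdbdbd"

S ∈ T[0,5] ⇒ YES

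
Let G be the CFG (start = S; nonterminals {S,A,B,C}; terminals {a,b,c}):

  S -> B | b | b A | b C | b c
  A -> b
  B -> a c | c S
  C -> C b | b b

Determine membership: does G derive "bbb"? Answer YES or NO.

CNF form of G:
  S -> T0 T1 | T1 S | T2 A | T2 C | T2 T1 | b
  A -> b
  B -> T0 T1 | T1 S
  C -> C T2 | T2 T2
  T0 -> a
  T1 -> c
  T2 -> b

CYK table (by increasing span):
  cell(0,0) b: {A,S,T2}  orig:{A,S}
  cell(1,1) b: {A,S,T2}  orig:{A,S}
  cell(2,2) b: {A,S,T2}  orig:{A,S}
  cell(0,1) bb: {C,S}
  cell(1,2) bb: {C,S}
  cell(0,2) bbb: {C,S}

S ∈ T[0,2] ⇒ YES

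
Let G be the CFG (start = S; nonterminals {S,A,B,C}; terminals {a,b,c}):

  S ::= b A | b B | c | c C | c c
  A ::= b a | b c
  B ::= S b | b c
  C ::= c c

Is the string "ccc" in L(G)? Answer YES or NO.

CNF form of G:
  S -> T0 A | T0 B | T2 C | T2 T2 | c
  A -> T0 T1 | T0 T2
  B -> S T0 | T0 T2
  C -> T2 T2
  T0 -> b
  T1 -> a
  T2 -> c

Fill CYK table bottom-up:
  cell(0,0) c: {S,T2}  orig:{S}
  cell(1,1) c: {S,T2}  orig:{S}
  cell(2,2) c: {S,T2}  orig:{S}
  cell(0,1) cc: {C,S}
  cell(1,2) cc: {C,S}
  cell(0,2) ccc: {S}

S ∈ T[0,2] ⇒ YES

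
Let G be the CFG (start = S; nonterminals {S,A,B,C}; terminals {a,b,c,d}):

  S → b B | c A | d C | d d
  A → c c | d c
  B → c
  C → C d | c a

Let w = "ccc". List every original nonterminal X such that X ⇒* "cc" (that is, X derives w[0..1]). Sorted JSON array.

Convert to CNF:
  S -> T0 A | T1 C | T1 T1 | T3 B
  A -> T0 T0 | T1 T0
  B -> c
  C -> C T1 | T0 T2
  T0 -> c
  T1 -> d
  T2 -> a
  T3 -> b

CYK fill, restricted to cells inside w[0..1]:
  [0..0]={B,T0}  "c"  orig:{B}
  [1..1]={B,T0}  "c"  orig:{B}
  [0..1]={A}  "cc"

Original NTs in T[0,1] deriving "cc": ["A"]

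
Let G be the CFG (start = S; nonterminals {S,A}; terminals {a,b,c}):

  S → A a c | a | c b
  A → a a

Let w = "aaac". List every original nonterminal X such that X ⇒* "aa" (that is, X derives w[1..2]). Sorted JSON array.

CNF form of G:
  S -> A X3 | T1 T2 | a
  A -> T0 T0
  T0 -> a
  T1 -> c
  T2 -> b
  X3 -> T0 T1

CYK fill — only the sub-triangle for w[1..2]:
  T[1,1] 'a' = {S,T0}  orig:{S}
  T[2,2] 'a' = {S,T0}  orig:{S}
  T[1,2] 'aa' = {A}

Original NTs in T[1,2] deriving "aa": ["A"]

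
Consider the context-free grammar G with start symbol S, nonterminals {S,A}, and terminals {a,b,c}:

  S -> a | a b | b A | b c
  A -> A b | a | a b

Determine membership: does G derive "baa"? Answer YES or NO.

Convert to CNF:
  S -> T0 A | T0 T2 | T1 T0 | a
  A -> A T0 | T1 T0 | a
  T0 -> b
  T1 -> a
  T2 -> c

CYK table (by increasing span):
  T[0,0] 'b' = {T0}  orig:{}
  T[1,1] 'a' = {A,S,T1}  orig:{A,S}
  T[2,2] 'a' = {A,S,T1}  orig:{A,S}
  T[0,1] 'ba' = {S}
  T[1,2] 'aa' = ∅
  T[0,2] 'baa' = ∅

S ∉ T[0,2] ⇒ NO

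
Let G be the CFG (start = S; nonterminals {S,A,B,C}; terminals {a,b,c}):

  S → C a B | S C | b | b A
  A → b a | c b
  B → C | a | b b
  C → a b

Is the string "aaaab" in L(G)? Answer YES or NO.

Convert to CNF:
  S -> C X3 | S C | T0 A | b
  A -> T0 T1 | T2 T0
  B -> T0 T0 | T1 T0 | a
  C -> T1 T0
  T0 -> b
  T1 -> a
  T2 -> c
  X3 -> T1 B

Fill CYK table bottom-up:
  cell(0,0) a: {B,T1}  orig:{B}
  cell(1,1) a: {B,T1}  orig:{B}
  cell(2,2) a: {B,T1}  orig:{B}
  cell(3,3) a: {B,T1}  orig:{B}
  cell(4,4) b: {S,T0}  orig:{S}
  cell(0,1) aa: {X3}  orig:{}
  cell(1,2) aa: {X3}  orig:{}
  cell(2,3) aa: {X3}  orig:{}
  cell(3,4) ab: {B,C}
  cell(0,2) aaa: ∅
  cell(1,3) aaa: ∅
  cell(2,4) aab: {X3}  orig:{}
  cell(0,3) aaaa: ∅
  cell(1,4) aaab: ∅
  cell(0,4) aaaab: ∅

S ∉ T[0,4] ⇒ NO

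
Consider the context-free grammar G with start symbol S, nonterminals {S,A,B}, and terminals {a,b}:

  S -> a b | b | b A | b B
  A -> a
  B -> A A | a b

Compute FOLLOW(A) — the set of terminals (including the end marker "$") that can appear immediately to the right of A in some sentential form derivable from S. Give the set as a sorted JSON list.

Compute FIRST by fixpoint:
iter 1:
  A via A→a: +{a}
  B via B→A A: +{a}
  S via S→a b: +{a}
  S via S→b: +{b}
  S: {a,b}  A: {a}  B: {a}
iter 2: — fixpoint
  S: {a,b}  A: {a}  B: {a}

FOLLOW iteration:
seed FOLLOW(S) with $
round 1:
  B→A A: FOLLOW(A) ⊇ FIRST(A) = {a}; new: +{a}
  S→b A: FOLLOW(A) ⊇ FOLLOW(S) ⊇ {$}; new: +{$}
  S→b B: FOLLOW(B) ⊇ FOLLOW(S) ⊇ {$}; new: +{$}
  S: {$}  A: {$,a}  B: {$}
round 2: done
  S: {$}  A: {$,a}  B: {$}

FOLLOW(A) = ["$", "a"]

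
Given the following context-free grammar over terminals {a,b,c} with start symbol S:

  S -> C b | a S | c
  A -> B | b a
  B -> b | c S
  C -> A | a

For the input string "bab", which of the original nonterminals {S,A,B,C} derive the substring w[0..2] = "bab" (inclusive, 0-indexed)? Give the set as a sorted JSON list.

Convert to CNF:
  S -> C T0 | T1 S | c
  A -> T0 T1 | T2 S | b
  B -> T2 S | b
  C -> T0 T1 | T2 S | a | b
  T0 -> b
  T1 -> a
  T2 -> c

CYK table (by increasing span) — only the sub-triangle for w[0..2]:
  cell(0,0) b: {A,B,C,T0}  orig:{A,B,C}
  cell(1,1) a: {C,T1}  orig:{C}
  cell(2,2) b: {A,B,C,T0}  orig:{A,B,C}
  cell(0,1) ba: {A,C}
  cell(1,2) ab: {S}
  cell(0,2) bab: {S}

Original NTs in T[0,2] deriving "bab": ["S"]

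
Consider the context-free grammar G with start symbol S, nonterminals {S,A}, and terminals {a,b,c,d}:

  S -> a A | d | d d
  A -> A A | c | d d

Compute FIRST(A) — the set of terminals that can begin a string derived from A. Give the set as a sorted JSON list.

FIRST sets, iterate to fixpoint:
round 1:
  A via A→c: +{c}
  A via A→d d: +{d}
  S via S→a A: +{a}
  S via S→d: +{d}
  FIRST[S]={a,d}  FIRST[A]={c,d}
round 2: — fixpoint
  FIRST[S]={a,d}  FIRST[A]={c,d}

FIRST(A) = ["c", "d"]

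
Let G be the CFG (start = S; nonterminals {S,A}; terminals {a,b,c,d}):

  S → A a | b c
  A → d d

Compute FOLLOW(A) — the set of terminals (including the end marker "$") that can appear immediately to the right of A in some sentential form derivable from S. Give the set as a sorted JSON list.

FIRST sets, iterate to fixpoint:
[1]
  A via A→d d: +{d}
  S via S→A a: +{d}
  S via S→b c: +{b}
  FIRST[S]={b,d}  FIRST[A]={d}
[2] (no change)
  FIRST[S]={b,d}  FIRST[A]={d}

Compute FOLLOW by fixpoint:
seed FOLLOW(S) with $
round 1:
  S→A a: FOLLOW(A) ⊇ FIRST(a) = {a}; new: +{a}
  FOLLOW(S)={$}  FOLLOW(A)={a}
round 2: (stable)
  FOLLOW(S)={$}  FOLLOW(A)={a}

FOLLOW(A) = ["a"]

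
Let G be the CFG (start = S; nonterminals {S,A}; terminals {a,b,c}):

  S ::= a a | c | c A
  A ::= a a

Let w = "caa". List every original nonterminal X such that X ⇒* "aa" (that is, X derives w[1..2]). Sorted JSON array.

CNF form of G:
  S -> T0 T0 | T1 A | c
  A -> T0 T0
  T0 -> a
  T1 -> c

Fill CYK table bottom-up (cells [i..j] with 1 ≤ i ≤ j ≤ 2 only):
  T[1,1] 'a' = {T0}  orig:{}
  T[2,2] 'a' = {T0}  orig:{}
  T[1,2] 'aa' = {A,S}

Original NTs in T[1,2] deriving "aa": ["A", "S"]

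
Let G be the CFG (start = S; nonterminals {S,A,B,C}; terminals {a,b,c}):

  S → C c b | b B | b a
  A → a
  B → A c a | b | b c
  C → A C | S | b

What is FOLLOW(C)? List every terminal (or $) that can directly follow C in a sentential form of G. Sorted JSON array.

Compute FIRST by fixpoint:
iter 1:
  A via A→a: +{a}
  B via B→A c a: +{a}
  B via B→b: +{b}
  C via C→A C: +{a}
  C via C→b: +{b}
  S via S→C c b: +{a,b}
  FIRST(S)={a,b}  FIRST(A)={a}  FIRST(B)={a,b}  FIRST(C)={a,b}
iter 2: — fixpoint
  FIRST(S)={a,b}  FIRST(A)={a}  FIRST(B)={a,b}  FIRST(C)={a,b}

Compute FOLLOW by fixpoint:
initialize: $ ∈ FOLLOW(S)
round 1:
  B→A c a: FOLLOW(A) ⊇ FIRST(c) = {c}; new: +{c}
  C→A C: FOLLOW(A) ⊇ FIRST(C) = {a,b}; new: +{a,b}
  S→C c b: FOLLOW(C) ⊇ FIRST(c) = {c}; new: +{c}
  S→b B: FOLLOW(B) ⊇ FOLLOW(S) ⊇ {$}; new: +{$}
  FOLLOW(S)={$}  FOLLOW(A)={a,b,c}  FOLLOW(B)={$}  FOLLOW(C)={c}
round 2:
  C→S: FOLLOW(S) ⊇ FOLLOW(C) ⊇ {c}; new: +{c}
  S→b B: FOLLOW(B) ⊇ FOLLOW(S) ⊇ {$,c}; new: +{c}
  FOLLOW(S)={$,c}  FOLLOW(A)={a,b,c}  FOLLOW(B)={$,c}  FOLLOW(C)={c}
round 3: (stable)
  FOLLOW(S)={$,c}  FOLLOW(A)={a,b,c}  FOLLOW(B)={$,c}  FOLLOW(C)={c}

FOLLOW(C) = ["c"]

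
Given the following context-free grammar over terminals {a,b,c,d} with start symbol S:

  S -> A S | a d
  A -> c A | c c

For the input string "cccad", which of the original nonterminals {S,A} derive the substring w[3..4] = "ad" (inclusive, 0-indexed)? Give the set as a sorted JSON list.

Convert to CNF:
  S -> A S | T1 T2
  A -> T0 A | T0 T0
  T0 -> c
  T1 -> a
  T2 -> d

CYK table (by increasing span), restricted to cells inside w[3..4]:
  cell(3,3) a: {T1}  orig:{}
  cell(4,4) d: {T2}  orig:{}
  cell(3,4) ad: {S}

Original NTs in T[3,4] deriving "ad": ["S"]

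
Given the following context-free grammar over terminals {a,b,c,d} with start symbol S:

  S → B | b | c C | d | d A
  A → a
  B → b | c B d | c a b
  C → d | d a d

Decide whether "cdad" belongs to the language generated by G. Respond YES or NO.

CNF form of G:
  S -> T0 C | T0 X7 | T0 X8 | T1 A | b | d
  A -> a
  B -> T0 X4 | T0 X5 | b
  C -> T1 X6 | d
  T0 -> c
  T1 -> d
  T2 -> a
  T3 -> b
  X4 -> B T1
  X5 -> T2 T3
  X6 -> T2 T1
  X7 -> B T1
  X8 -> T2 T3

CYK table (by increasing span):
  cell(0,0) c: {T0}  orig:{}
  cell(1,1) d: {C,S,T1}  orig:{C,S}
  cell(2,2) a: {A,T2}  orig:{A}
  cell(3,3) d: {C,S,T1}  orig:{C,S}
  cell(0,1) cd: {S}
  cell(1,2) da: {S}
  cell(2,3) ad: {X6}  orig:{}
  cell(0,2) cda: ∅
  cell(1,3) dad: {C}
  cell(0,3) cdad: {S}

S ∈ T[0,3] ⇒ YES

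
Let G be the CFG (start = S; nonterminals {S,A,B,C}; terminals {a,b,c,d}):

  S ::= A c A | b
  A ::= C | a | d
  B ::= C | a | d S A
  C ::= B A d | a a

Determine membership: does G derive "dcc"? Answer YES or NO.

CNF form of G:
  S -> A X7 | b
  A -> B X3 | T1 T1 | a | d
  B -> B X4 | T0 X5 | T1 T1 | a
  C -> B X6 | T1 T1
  T0 -> d
  T1 -> a
  T2 -> c
  X3 -> A T0
  X4 -> A T0
  X5 -> S A
  X6 -> A T0
  X7 -> T2 A

CYK table (by increasing span):
  T[0,0] 'd' = {A,T0}  orig:{A}
  T[1,1] 'c' = {T2}  orig:{}
  T[2,2] 'c' = {T2}  orig:{}
  T[0,1] 'dc' = ∅
  T[1,2] 'cc' = ∅
  T[0,2] 'dcc' = ∅

S ∉ T[0,2] ⇒ NO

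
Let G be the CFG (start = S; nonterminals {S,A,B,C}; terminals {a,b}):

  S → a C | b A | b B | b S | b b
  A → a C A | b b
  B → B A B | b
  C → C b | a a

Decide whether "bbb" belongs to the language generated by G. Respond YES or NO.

CNF form of G:
  S -> T0 C | T1 A | T1 B | T1 S | T1 T1
  A -> T0 X2 | T1 T1
  B -> B X3 | b
  C -> C T1 | T0 T0
  T0 -> a
  T1 -> b
  X2 -> C A
  X3 -> A B

CYK fill:
  [0..0]={B,T1}  "b"  orig:{B}
  [1..1]={B,T1}  "b"  orig:{B}
  [2..2]={B,T1}  "b"  orig:{B}
  [0..1]={A,S}  "bb"
  [1..2]={A,S}  "bb"
  [0..2]={S,X3}  "bbb"  orig:{S}

S ∈ T[0,2] ⇒ YES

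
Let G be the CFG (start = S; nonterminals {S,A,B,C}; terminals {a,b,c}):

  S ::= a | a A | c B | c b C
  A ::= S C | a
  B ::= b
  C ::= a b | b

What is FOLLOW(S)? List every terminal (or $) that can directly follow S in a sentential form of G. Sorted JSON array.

FIRST iteration:
pass 1:
  A via A→a: +{a}
  B via B→b: +{b}
  C via C→a b: +{a}
  C via C→b: +{b}
  S via S→a: +{a}
  S via S→c B: +{c}
  FIRST[S]={a,c}  FIRST[A]={a}  FIRST[B]={b}  FIRST[C]={a,b}
pass 2:
  A via A→S C: +{c}
  FIRST[S]={a,c}  FIRST[A]={a,c}  FIRST[B]={b}  FIRST[C]={a,b}
pass 3: — fixpoint
  FIRST[S]={a,c}  FIRST[A]={a,c}  FIRST[B]={b}  FIRST[C]={a,b}

FOLLOW sets:
initialize: $ ∈ FOLLOW(S)
iter 1:
  A→S C: FOLLOW(S) ⊇ FIRST(C) = {a,b}; new: +{a,b}
  S→a A: FOLLOW(A) ⊇ FOLLOW(S) ⊇ {$,a,b}; new: +{$,a,b}
  S→c B: FOLLOW(B) ⊇ FOLLOW(S) ⊇ {$,a,b}; new: +{$,a,b}
  S→c b C: FOLLOW(C) ⊇ FOLLOW(S) ⊇ {$,a,b}; new: +{$,a,b}
  FOLLOW[S]={$,a,b}  FOLLOW[A]={$,a,b}  FOLLOW[B]={$,a,b}  FOLLOW[C]={$,a,b}
iter 2: (no change)
  FOLLOW[S]={$,a,b}  FOLLOW[A]={$,a,b}  FOLLOW[B]={$,a,b}  FOLLOW[C]={$,a,b}

FOLLOW(S) = ["$", "a", "b"]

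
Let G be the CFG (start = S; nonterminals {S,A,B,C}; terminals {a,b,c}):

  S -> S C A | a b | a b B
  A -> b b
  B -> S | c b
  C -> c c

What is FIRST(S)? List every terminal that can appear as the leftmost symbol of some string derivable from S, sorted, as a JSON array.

FIRST sets, iterate to fixpoint:
[1]
  A via A→b b: +{b}
  B via B→c b: +{c}
  C via C→c c: +{c}
  S via S→a b: +{a}
  S: {a}  A: {b}  B: {c}  C: {c}
[2]
  B via B→S: +{a}
  S: {a}  A: {b}  B: {a,c}  C: {c}
[3] done
  S: {a}  A: {b}  B: {a,c}  C: {c}

FIRST(S) = ["a"]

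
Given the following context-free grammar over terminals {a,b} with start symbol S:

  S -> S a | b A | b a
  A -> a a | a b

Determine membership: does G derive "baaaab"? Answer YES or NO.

Convert to CNF:
  S -> S T0 | T1 A | T1 T0
  A -> T0 T0 | T0 T1
  T0 -> a
  T1 -> b

CYK table (by increasing span):
  [0..0]={T1}  "b"  orig:{}
  [1..1]={T0}  "a"  orig:{}
  [2..2]={T0}  "a"  orig:{}
  [3..3]={T0}  "a"  orig:{}
  [4..4]={T0}  "a"  orig:{}
  [5..5]={T1}  "b"  orig:{}
  [0..1]={S}  "ba"
  [1..2]={A}  "aa"
  [2..3]={A}  "aa"
  [3..4]={A}  "aa"
  [4..5]={A}  "ab"
  [0..2]={S}  "baa"
  [1..3]=∅  "aaa"
  [2..4]=∅  "aaa"
  [3..5]=∅  "aab"
  [0..3]={S}  "baaa"
  [1..4]=∅  "aaaa"
  [2..5]=∅  "aaab"
  [0..4]={S}  "baaaa"
  [1..5]=∅  "aaaab"
  [0..5]=∅  "baaaab"

S ∉ T[0,5] ⇒ NO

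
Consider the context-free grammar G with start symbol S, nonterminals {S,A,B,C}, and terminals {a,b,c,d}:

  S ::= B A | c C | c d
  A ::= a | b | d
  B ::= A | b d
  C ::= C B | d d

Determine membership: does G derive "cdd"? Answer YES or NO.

CNF form of G:
  S -> B A | T2 C | T2 T1
  A -> a | b | d
  B -> T0 T1 | a | b | d
  C -> C B | T1 T1
  T0 -> b
  T1 -> d
  T2 -> c

CYK table (by increasing span):
  T[0,0] 'c' = {T2}  orig:{}
  T[1,1] 'd' = {A,B,T1}  orig:{A,B}
  T[2,2] 'd' = {A,B,T1}  orig:{A,B}
  T[0,1] 'cd' = {S}
  T[1,2] 'dd' = {C,S}
  T[0,2] 'cdd' = {S}

S ∈ T[0,2] ⇒ YES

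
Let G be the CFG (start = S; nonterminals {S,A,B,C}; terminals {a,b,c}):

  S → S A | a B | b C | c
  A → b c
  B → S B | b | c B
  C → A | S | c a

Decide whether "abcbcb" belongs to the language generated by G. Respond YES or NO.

Convert to CNF:
  S -> S A | T0 C | T2 B | c
  A -> T0 T1
  B -> S B | T1 B | b
  C -> S A | T0 C | T0 T1 | T1 T2 | T2 B | c
  T0 -> b
  T1 -> c
  T2 -> a

CYK fill:
  T[0,0] 'a' = {T2}  orig:{}
  T[1,1] 'b' = {B,T0}  orig:{B}
  T[2,2] 'c' = {C,S,T1}  orig:{C,S}
  T[3,3] 'b' = {B,T0}  orig:{B}
  T[4,4] 'c' = {C,S,T1}  orig:{C,S}
  T[5,5] 'b' = {B,T0}  orig:{B}
  T[0,1] 'ab' = {C,S}
  T[1,2] 'bc' = {A,C,S}
  T[2,3] 'cb' = {B}
  T[3,4] 'bc' = {A,C,S}
  T[4,5] 'cb' = {B}
  T[0,2] 'abc' = ∅
  T[1,3] 'bcb' = {B}
  T[2,4] 'cbc' = {C,S}
  T[3,5] 'bcb' = {B}
  T[0,3] 'abcb' = {B,C,S}
  T[1,4] 'bcbc' = {C,S}
  T[2,5] 'cbcb' = {B}
  T[0,4] 'abcbc' = ∅
  T[1,5] 'bcbcb' = {B}
  T[0,5] 'abcbcb' = {B,C,S}

S ∈ T[0,5] ⇒ YES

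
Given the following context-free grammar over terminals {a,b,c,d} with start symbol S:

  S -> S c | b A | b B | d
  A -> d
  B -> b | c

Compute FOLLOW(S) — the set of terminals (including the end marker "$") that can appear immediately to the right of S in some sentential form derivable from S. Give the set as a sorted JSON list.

FIRST iteration:
round 1:
  A via A→d: +{d}
  B via B→b: +{b}
  B via B→c: +{c}
  S via S→b A: +{b}
  S via S→d: +{d}
  FIRST(S)={b,d}  FIRST(A)={d}  FIRST(B)={b,c}
round 2: (stable)
  FIRST(S)={b,d}  FIRST(A)={d}  FIRST(B)={b,c}

FOLLOW sets:
initialize: $ ∈ FOLLOW(S)
round 1:
  S→S c: FOLLOW(S) ⊇ FIRST(c) = {c}; new: +{c}
  S→b A: FOLLOW(A) ⊇ FOLLOW(S) ⊇ {$,c}; new: +{$,c}
  S→b B: FOLLOW(B) ⊇ FOLLOW(S) ⊇ {$,c}; new: +{$,c}
  S: {$,c}  A: {$,c}  B: {$,c}
round 2: done
  S: {$,c}  A: {$,c}  B: {$,c}

FOLLOW(S) = ["$", "c"]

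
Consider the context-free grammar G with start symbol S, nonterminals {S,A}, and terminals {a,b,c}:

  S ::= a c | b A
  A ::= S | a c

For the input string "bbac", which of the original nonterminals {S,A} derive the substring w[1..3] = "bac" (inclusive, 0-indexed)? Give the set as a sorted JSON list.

CNF form of G:
  S -> T0 T1 | T2 A
  A -> T0 T1 | T2 A
  T0 -> a
  T1 -> c
  T2 -> b

Fill CYK table bottom-up (cells [i..j] with 1 ≤ i ≤ j ≤ 3 only):
  [1..1]={T2}  "b"  orig:{}
  [2..2]={T0}  "a"  orig:{}
  [3..3]={T1}  "c"  orig:{}
  [1..2]=∅  "ba"
  [2..3]={A,S}  "ac"
  [1..3]={A,S}  "bac"

Original NTs in T[1,3] deriving "bac": ["A", "S"]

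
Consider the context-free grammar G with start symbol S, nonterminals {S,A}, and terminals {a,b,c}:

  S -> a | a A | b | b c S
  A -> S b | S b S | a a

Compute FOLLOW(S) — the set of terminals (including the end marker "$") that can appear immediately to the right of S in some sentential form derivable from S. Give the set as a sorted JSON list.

Compute FIRST by fixpoint:
pass 1:
  A via A→a a: +{a}
  S via S→a: +{a}
  S via S→b: +{b}
  S: {a,b}  A: {a}
pass 2:
  A via A→S b: +{b}
  S: {a,b}  A: {a,b}
pass 3: (no change)
  S: {a,b}  A: {a,b}

Compute FOLLOW by fixpoint:
FOLLOW(S) := {$}
round 1:
  A→S b: FOLLOW(S) ⊇ FIRST(b) = {b}; new: +{b}
  S→a A: FOLLOW(A) ⊇ FOLLOW(S) ⊇ {$,b}; new: +{$,b}
  FOLLOW(S)={$,b}  FOLLOW(A)={$,b}
round 2: (stable)
  FOLLOW(S)={$,b}  FOLLOW(A)={$,b}

FOLLOW(S) = ["$", "b"]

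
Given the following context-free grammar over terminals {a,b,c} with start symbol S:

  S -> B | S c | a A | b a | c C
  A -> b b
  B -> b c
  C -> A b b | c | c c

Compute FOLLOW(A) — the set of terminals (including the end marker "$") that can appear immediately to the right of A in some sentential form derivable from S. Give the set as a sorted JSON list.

FIRST sets, iterate to fixpoint:
pass 1:
  A via A→b b: +{b}
  B via B→b c: +{b}
  C via C→A b b: +{b}
  C via C→c: +{c}
  S via S→B: +{b}
  S via S→a A: +{a}
  S via S→c C: +{c}
  FIRST[S]={a,b,c}  FIRST[A]={b}  FIRST[B]={b}  FIRST[C]={b,c}
pass 2: done
  FIRST[S]={a,b,c}  FIRST[A]={b}  FIRST[B]={b}  FIRST[C]={b,c}

FOLLOW iteration:
FOLLOW(S) := {$}
iter 1:
  C→A b b: FOLLOW(A) ⊇ FIRST(b) = {b}; new: +{b}
  S→B: FOLLOW(B) ⊇ FOLLOW(S) ⊇ {$}; new: +{$}
  S→S c: FOLLOW(S) ⊇ FIRST(c) = {c}; new: +{c}
  S→a A: FOLLOW(A) ⊇ FOLLOW(S) ⊇ {$,c}; new: +{$,c}
  S→c C: FOLLOW(C) ⊇ FOLLOW(S) ⊇ {$,c}; new: +{$,c}
  FOLLOW[S]={$,c}  FOLLOW[A]={$,b,c}  FOLLOW[B]={$}  FOLLOW[C]={$,c}
iter 2:
  S→B: FOLLOW(B) ⊇ FOLLOW(S) ⊇ {$,c}; new: +{c}
  FOLLOW[S]={$,c}  FOLLOW[A]={$,b,c}  FOLLOW[B]={$,c}  FOLLOW[C]={$,c}
iter 3: (stable)
  FOLLOW[S]={$,c}  FOLLOW[A]={$,b,c}  FOLLOW[B]={$,c}  FOLLOW[C]={$,c}

FOLLOW(A) = ["$", "b", "c"]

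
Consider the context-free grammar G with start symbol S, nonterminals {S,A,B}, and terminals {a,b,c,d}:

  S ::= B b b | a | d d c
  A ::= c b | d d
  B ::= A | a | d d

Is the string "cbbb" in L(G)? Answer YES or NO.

Convert to CNF:
  S -> B X3 | T2 X4 | a
  A -> T0 T1 | T2 T2
  B -> T0 T1 | T2 T2 | a
  T0 -> c
  T1 -> b
  T2 -> d
  X3 -> T1 T1
  X4 -> T2 T0

CYK fill:
  [0..0]={T0}  "c"  orig:{}
  [1..1]={T1}  "b"  orig:{}
  [2..2]={T1}  "b"  orig:{}
  [3..3]={T1}  "b"  orig:{}
  [0..1]={A,B}  "cb"
  [1..2]={X3}  "bb"  orig:{}
  [2..3]={X3}  "bb"  orig:{}
  [0..2]=∅  "cbb"
  [1..3]=∅  "bbb"
  [0..3]={S}  "cbbb"

S ∈ T[0,3] ⇒ YES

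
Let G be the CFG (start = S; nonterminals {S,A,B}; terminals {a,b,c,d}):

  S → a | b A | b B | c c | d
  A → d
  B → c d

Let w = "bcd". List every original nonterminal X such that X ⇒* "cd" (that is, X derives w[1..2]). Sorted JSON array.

Convert to CNF:
  S -> T0 T0 | T2 A | T2 B | a | d
  A -> d
  B -> T0 T1
  T0 -> c
  T1 -> d
  T2 -> b

CYK table (by increasing span), restricted to cells inside w[1..2]:
  T[1,1] 'c' = {T0}  orig:{}
  T[2,2] 'd' = {A,S,T1}  orig:{A,S}
  T[1,2] 'cd' = {B}

Original NTs in T[1,2] deriving "cd": ["B"]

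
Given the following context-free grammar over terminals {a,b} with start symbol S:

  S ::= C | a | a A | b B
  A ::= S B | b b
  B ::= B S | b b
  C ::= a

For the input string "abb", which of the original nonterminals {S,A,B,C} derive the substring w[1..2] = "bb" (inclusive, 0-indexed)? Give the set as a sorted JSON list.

CNF form of G:
  S -> T0 B | T1 A | a
  A -> S B | T0 T0
  B -> B S | T0 T0
  C -> a
  T0 -> b
  T1 -> a

CYK fill (cells [i..j] with 1 ≤ i ≤ j ≤ 2 only):
  T[1,1] 'b' = {T0}  orig:{}
  T[2,2] 'b' = {T0}  orig:{}
  T[1,2] 'bb' = {A,B}

Original NTs in T[1,2] deriving "bb": ["A", "B"]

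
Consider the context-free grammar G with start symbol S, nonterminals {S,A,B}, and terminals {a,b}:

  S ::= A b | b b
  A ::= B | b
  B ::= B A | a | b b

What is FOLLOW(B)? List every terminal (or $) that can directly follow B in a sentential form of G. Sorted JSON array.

FIRST iteration:
[1]
  A via A→b: +{b}
  B via B→a: +{a}
  B via B→b b: +{b}
  S via S→A b: +{b}
  FIRST[S]={b}  FIRST[A]={b}  FIRST[B]={a,b}
[2]
  A via A→B: +{a}
  S via S→A b: +{a}
  FIRST[S]={a,b}  FIRST[A]={a,b}  FIRST[B]={a,b}
[3] done
  FIRST[S]={a,b}  FIRST[A]={a,b}  FIRST[B]={a,b}

FOLLOW sets:
seed FOLLOW(S) with $
iter 1:
  B→B A: FOLLOW(B) ⊇ FIRST(A) = {a,b}; new: +{a,b}
  B→B A: FOLLOW(A) ⊇ FOLLOW(B) ⊇ {a,b}; new: +{a,b}
  FOLLOW[S]={$}  FOLLOW[A]={a,b}  FOLLOW[B]={a,b}
iter 2: — fixpoint
  FOLLOW[S]={$}  FOLLOW[A]={a,b}  FOLLOW[B]={a,b}

FOLLOW(B) = ["a", "b"]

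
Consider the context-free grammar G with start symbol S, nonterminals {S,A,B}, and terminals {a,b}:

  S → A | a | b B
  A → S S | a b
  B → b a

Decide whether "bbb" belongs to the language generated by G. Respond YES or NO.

CNF form of G:
  S -> S S | T0 T1 | T1 B | a
  A -> S S | T0 T1
  B -> T1 T0
  T0 -> a
  T1 -> b

Fill CYK table bottom-up:
  [0..0]={T1}  "b"  orig:{}
  [1..1]={T1}  "b"  orig:{}
  [2..2]={T1}  "b"  orig:{}
  [0..1]=∅  "bb"
  [1..2]=∅  "bb"
  [0..2]=∅  "bbb"

S ∉ T[0,2] ⇒ NO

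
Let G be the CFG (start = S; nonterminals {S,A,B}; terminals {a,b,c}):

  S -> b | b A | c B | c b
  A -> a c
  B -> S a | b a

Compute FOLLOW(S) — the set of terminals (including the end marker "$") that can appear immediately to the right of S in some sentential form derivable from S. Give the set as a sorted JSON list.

Compute FIRST by fixpoint:
iter 1:
  A via A→a c: +{a}
  B via B→b a: +{b}
  S via S→b: +{b}
  S via S→c B: +{c}
  FIRST[S]={b,c}  FIRST[A]={a}  FIRST[B]={b}
iter 2:
  B via B→S a: +{c}
  FIRST[S]={b,c}  FIRST[A]={a}  FIRST[B]={b,c}
iter 3: done
  FIRST[S]={b,c}  FIRST[A]={a}  FIRST[B]={b,c}

FOLLOW iteration:
seed FOLLOW(S) with $
[1]
  B→S a: FOLLOW(S) ⊇ FIRST(a) = {a}; new: +{a}
  S→b A: FOLLOW(A) ⊇ FOLLOW(S) ⊇ {$,a}; new: +{$,a}
  S→c B: FOLLOW(B) ⊇ FOLLOW(S) ⊇ {$,a}; new: +{$,a}
  S: {$,a}  A: {$,a}  B: {$,a}
[2] (stable)
  S: {$,a}  A: {$,a}  B: {$,a}

FOLLOW(S) = ["$", "a"]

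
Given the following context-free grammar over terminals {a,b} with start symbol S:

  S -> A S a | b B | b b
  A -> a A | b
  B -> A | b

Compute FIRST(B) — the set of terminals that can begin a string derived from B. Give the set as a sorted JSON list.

FIRST iteration:
[1]
  A via A→a A: +{a}
  A via A→b: +{b}
  B via B→A: +{a,b}
  S via S→A S a: +{a,b}
  FIRST(S)={a,b}  FIRST(A)={a,b}  FIRST(B)={a,b}
[2] done
  FIRST(S)={a,b}  FIRST(A)={a,b}  FIRST(B)={a,b}

FIRST(B) = ["a", "b"]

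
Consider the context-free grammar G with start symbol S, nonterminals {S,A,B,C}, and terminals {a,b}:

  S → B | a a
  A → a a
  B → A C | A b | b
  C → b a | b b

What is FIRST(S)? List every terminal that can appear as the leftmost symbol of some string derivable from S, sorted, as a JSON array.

FIRST iteration:
[1]
  A via A→a a: +{a}
  B via B→A C: +{a}
  B via B→b: +{b}
  C via C→b a: +{b}
  S via S→B: +{a,b}
  FIRST(S)={a,b}  FIRST(A)={a}  FIRST(B)={a,b}  FIRST(C)={b}
[2] — fixpoint
  FIRST(S)={a,b}  FIRST(A)={a}  FIRST(B)={a,b}  FIRST(C)={b}

FIRST(S) = ["a", "b"]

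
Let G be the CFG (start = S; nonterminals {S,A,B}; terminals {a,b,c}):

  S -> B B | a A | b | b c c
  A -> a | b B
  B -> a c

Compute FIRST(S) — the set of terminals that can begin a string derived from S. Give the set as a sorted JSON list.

FIRST iteration:
iter 1:
  A via A→a: +{a}
  A via A→b B: +{b}
  B via B→a c: +{a}
  S via S→B B: +{a}
  S via S→b: +{b}
  FIRST[S]={a,b}  FIRST[A]={a,b}  FIRST[B]={a}
iter 2: (no change)
  FIRST[S]={a,b}  FIRST[A]={a,b}  FIRST[B]={a}

FIRST(S) = ["a", "b"]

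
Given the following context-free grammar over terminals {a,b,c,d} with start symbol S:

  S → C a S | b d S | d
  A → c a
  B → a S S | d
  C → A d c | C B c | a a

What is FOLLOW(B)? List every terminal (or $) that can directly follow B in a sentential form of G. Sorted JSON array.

Compute FIRST by fixpoint:
pass 1:
  A via A→c a: +{c}
  B via B→a S S: +{a}
  B via B→d: +{d}
  C via C→A d c: +{c}
  C via C→a a: +{a}
  S via S→C a S: +{a,c}
  S via S→b d S: +{b}
  S via S→d: +{d}
  S: {a,b,c,d}  A: {c}  B: {a,d}  C: {a,c}
pass 2: (stable)
  S: {a,b,c,d}  A: {c}  B: {a,d}  C: {a,c}

Compute FOLLOW by fixpoint:
seed FOLLOW(S) with $
[1]
  B→a S S: FOLLOW(S) ⊇ FIRST(S) = {a,b,c,d}; new: +{a,b,c,d}
  C→A d c: FOLLOW(A) ⊇ FIRST(d) = {d}; new: +{d}
  C→C B c: FOLLOW(C) ⊇ FIRST(B) = {a,d}; new: +{a,d}
  C→C B c: FOLLOW(B) ⊇ FIRST(c) = {c}; new: +{c}
  FOLLOW(S)={$,a,b,c,d}  FOLLOW(A)={d}  FOLLOW(B)={c}  FOLLOW(C)={a,d}
[2] — fixpoint
  FOLLOW(S)={$,a,b,c,d}  FOLLOW(A)={d}  FOLLOW(B)={c}  FOLLOW(C)={a,d}

FOLLOW(B) = ["c"]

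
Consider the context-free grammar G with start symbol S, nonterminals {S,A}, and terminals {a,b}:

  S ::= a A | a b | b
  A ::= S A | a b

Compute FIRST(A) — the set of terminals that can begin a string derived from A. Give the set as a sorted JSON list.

FIRST iteration:
[1]
  A via A→a b: +{a}
  S via S→a A: +{a}
  S via S→b: +{b}
  FIRST[S]={a,b}  FIRST[A]={a}
[2]
  A via A→S A: +{b}
  FIRST[S]={a,b}  FIRST[A]={a,b}
[3] done
  FIRST[S]={a,b}  FIRST[A]={a,b}

FIRST(A) = ["a", "b"]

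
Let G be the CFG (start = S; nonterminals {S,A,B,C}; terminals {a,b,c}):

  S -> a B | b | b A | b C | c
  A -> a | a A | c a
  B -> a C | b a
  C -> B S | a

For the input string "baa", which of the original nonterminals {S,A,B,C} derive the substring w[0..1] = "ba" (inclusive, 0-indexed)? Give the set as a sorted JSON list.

CNF form of G:
  S -> T0 B | T2 A | T2 C | b | c
  A -> T0 A | T1 T0 | a
  B -> T0 C | T2 T0
  C -> B S | a
  T0 -> a
  T1 -> c
  T2 -> b

CYK fill (cells [i..j] with 0 ≤ i ≤ j ≤ 1 only):
  cell(0,0) b: {S,T2}  orig:{S}
  cell(1,1) a: {A,C,T0}  orig:{A,C}
  cell(0,1) ba: {B,S}

Original NTs in T[0,1] deriving "ba": ["B", "S"]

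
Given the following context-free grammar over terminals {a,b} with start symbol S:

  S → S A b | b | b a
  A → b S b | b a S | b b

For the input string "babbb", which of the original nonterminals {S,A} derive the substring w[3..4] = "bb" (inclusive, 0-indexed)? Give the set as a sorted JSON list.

Convert to CNF:
  S -> S X4 | T0 T1 | b
  A -> T0 T0 | T0 X2 | T0 X3
  T0 -> b
  T1 -> a
  X2 -> S T0
  X3 -> T1 S
  X4 -> A T0

CYK fill (cells [i..j] with 3 ≤ i ≤ j ≤ 4 only):
  [3..3]={S,T0}  "b"  orig:{S}
  [4..4]={S,T0}  "b"  orig:{S}
  [3..4]={A,X2}  "bb"  orig:{A}

Original NTs in T[3,4] deriving "bb": ["A"]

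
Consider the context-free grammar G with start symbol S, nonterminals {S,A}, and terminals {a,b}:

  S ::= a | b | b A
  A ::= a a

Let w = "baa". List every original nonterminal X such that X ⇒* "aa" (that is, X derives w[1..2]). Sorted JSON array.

Convert to CNF:
  S -> T1 A | a | b
  A -> T0 T0
  T0 -> a
  T1 -> b

CYK table (by increasing span) — only the sub-triangle for w[1..2]:
  [1..1]={S,T0}  "a"  orig:{S}
  [2..2]={S,T0}  "a"  orig:{S}
  [1..2]={A}  "aa"

Original NTs in T[1,2] deriving "aa": ["A"]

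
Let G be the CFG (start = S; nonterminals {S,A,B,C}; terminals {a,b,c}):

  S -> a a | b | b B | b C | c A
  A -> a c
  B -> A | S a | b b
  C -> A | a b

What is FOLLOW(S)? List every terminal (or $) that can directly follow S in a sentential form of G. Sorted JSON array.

Compute FIRST by fixpoint:
pass 1:
  A via A→a c: +{a}
  B via B→A: +{a}
  B via B→b b: +{b}
  C via C→A: +{a}
  S via S→a a: +{a}
  S via S→b: +{b}
  S via S→c A: +{c}
  S: {a,b,c}  A: {a}  B: {a,b}  C: {a}
pass 2:
  B via B→S a: +{c}
  S: {a,b,c}  A: {a}  B: {a,b,c}  C: {a}
pass 3: (stable)
  S: {a,b,c}  A: {a}  B: {a,b,c}  C: {a}

FOLLOW sets:
FOLLOW(S) := {$}
pass 1:
  B→S a: FOLLOW(S) ⊇ FIRST(a) = {a}; new: +{a}
  S→b B: FOLLOW(B) ⊇ FOLLOW(S) ⊇ {$,a}; new: +{$,a}
  S→b C: FOLLOW(C) ⊇ FOLLOW(S) ⊇ {$,a}; new: +{$,a}
  S→c A: FOLLOW(A) ⊇ FOLLOW(S) ⊇ {$,a}; new: +{$,a}
  FOLLOW(S)={$,a}  FOLLOW(A)={$,a}  FOLLOW(B)={$,a}  FOLLOW(C)={$,a}
pass 2: — fixpoint
  FOLLOW(S)={$,a}  FOLLOW(A)={$,a}  FOLLOW(B)={$,a}  FOLLOW(C)={$,a}

FOLLOW(S) = ["$", "a"]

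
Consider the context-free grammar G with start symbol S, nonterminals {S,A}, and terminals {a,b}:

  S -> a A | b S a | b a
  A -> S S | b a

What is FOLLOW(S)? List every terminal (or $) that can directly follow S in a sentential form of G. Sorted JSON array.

Compute FIRST by fixpoint:
pass 1:
  A via A→b a: +{b}
  S via S→a A: +{a}
  S via S→b S a: +{b}
  FIRST(S)={a,b}  FIRST(A)={b}
pass 2:
  A via A→S S: +{a}
  FIRST(S)={a,b}  FIRST(A)={a,b}
pass 3: — fixpoint
  FIRST(S)={a,b}  FIRST(A)={a,b}

Compute FOLLOW by fixpoint:
FOLLOW(S) := {$}
iter 1:
  A→S S: FOLLOW(S) ⊇ FIRST(S) = {a,b}; new: +{a,b}
  S→a A: FOLLOW(A) ⊇ FOLLOW(S) ⊇ {$,a,b}; new: +{$,a,b}
  FOLLOW[S]={$,a,b}  FOLLOW[A]={$,a,b}
iter 2: — fixpoint
  FOLLOW[S]={$,a,b}  FOLLOW[A]={$,a,b}

FOLLOW(S) = ["$", "a", "b"]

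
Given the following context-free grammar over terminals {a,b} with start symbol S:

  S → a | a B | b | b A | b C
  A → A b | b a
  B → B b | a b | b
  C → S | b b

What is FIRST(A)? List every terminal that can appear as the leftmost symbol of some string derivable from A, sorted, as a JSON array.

FIRST sets, iterate to fixpoint:
iter 1:
  A via A→b a: +{b}
  B via B→a b: +{a}
  B via B→b: +{b}
  C via C→b b: +{b}
  S via S→a: +{a}
  S via S→b: +{b}
  FIRST[S]={a,b}  FIRST[A]={b}  FIRST[B]={a,b}  FIRST[C]={b}
iter 2:
  C via C→S: +{a}
  FIRST[S]={a,b}  FIRST[A]={b}  FIRST[B]={a,b}  FIRST[C]={a,b}
iter 3: done
  FIRST[S]={a,b}  FIRST[A]={b}  FIRST[B]={a,b}  FIRST[C]={a,b}

FIRST(A) = ["b"]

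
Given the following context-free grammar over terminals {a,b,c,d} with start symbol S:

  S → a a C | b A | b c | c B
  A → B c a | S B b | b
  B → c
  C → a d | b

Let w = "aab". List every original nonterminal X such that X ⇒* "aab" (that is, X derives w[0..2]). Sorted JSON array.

Convert to CNF:
  S -> T0 B | T1 X6 | T2 A | T2 T0
  A -> B X4 | S X5 | b
  B -> c
  C -> T1 T3 | b
  T0 -> c
  T1 -> a
  T2 -> b
  T3 -> d
  X4 -> T0 T1
  X5 -> B T2
  X6 -> T1 C

Fill CYK table bottom-up, restricted to cells inside w[0..2]:
  [0..0]={T1}  "a"  orig:{}
  [1..1]={T1}  "a"  orig:{}
  [2..2]={A,C,T2}  "b"  orig:{A,C}
  [0..1]=∅  "aa"
  [1..2]={X6}  "ab"  orig:{}
  [0..2]={S}  "aab"

Original NTs in T[0,2] deriving "aab": ["S"]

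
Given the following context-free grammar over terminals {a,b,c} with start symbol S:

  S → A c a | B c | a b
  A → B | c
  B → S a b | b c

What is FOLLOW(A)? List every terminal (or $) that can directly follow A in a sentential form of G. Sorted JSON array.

FIRST iteration:
[1]
  A via A→c: +{c}
  B via B→b c: +{b}
  S via S→A c a: +{c}
  S via S→B c: +{b}
  S via S→a b: +{a}
  FIRST(S)={a,b,c}  FIRST(A)={c}  FIRST(B)={b}
[2]
  A via A→B: +{b}
  B via B→S a b: +{a,c}
  FIRST(S)={a,b,c}  FIRST(A)={b,c}  FIRST(B)={a,b,c}
[3]
  A via A→B: +{a}
  FIRST(S)={a,b,c}  FIRST(A)={a,b,c}  FIRST(B)={a,b,c}
[4] done
  FIRST(S)={a,b,c}  FIRST(A)={a,b,c}  FIRST(B)={a,b,c}

FOLLOW sets:
initialize: $ ∈ FOLLOW(S)
round 1:
  B→S a b: FOLLOW(S) ⊇ FIRST(a) = {a}; new: +{a}
  S→A c a: FOLLOW(A) ⊇ FIRST(c) = {c}; new: +{c}
  S→B c: FOLLOW(B) ⊇ FIRST(c) = {c}; new: +{c}
  S: {$,a}  A: {c}  B: {c}
round 2: (stable)
  S: {$,a}  A: {c}  B: {c}

FOLLOW(A) = ["c"]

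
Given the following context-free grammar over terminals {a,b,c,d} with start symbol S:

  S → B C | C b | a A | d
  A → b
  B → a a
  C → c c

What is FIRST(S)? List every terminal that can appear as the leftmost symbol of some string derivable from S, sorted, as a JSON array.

FIRST sets, iterate to fixpoint:
round 1:
  A via A→b: +{b}
  B via B→a a: +{a}
  C via C→c c: +{c}
  S via S→B C: +{a}
  S via S→C b: +{c}
  S via S→d: +{d}
  S: {a,c,d}  A: {b}  B: {a}  C: {c}
round 2: done
  S: {a,c,d}  A: {b}  B: {a}  C: {c}

FIRST(S) = ["a", "c", "d"]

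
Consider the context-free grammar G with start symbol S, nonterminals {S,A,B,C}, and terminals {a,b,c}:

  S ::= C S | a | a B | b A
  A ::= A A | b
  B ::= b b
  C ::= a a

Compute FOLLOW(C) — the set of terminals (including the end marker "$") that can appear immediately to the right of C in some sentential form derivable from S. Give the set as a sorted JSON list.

FIRST sets, iterate to fixpoint:
pass 1:
  A via A→b: +{b}
  B via B→b b: +{b}
  C via C→a a: +{a}
  S via S→C S: +{a}
  S via S→b A: +{b}
  FIRST[S]={a,b}  FIRST[A]={b}  FIRST[B]={b}  FIRST[C]={a}
pass 2: (stable)
  FIRST[S]={a,b}  FIRST[A]={b}  FIRST[B]={b}  FIRST[C]={a}

FOLLOW sets:
initialize: $ ∈ FOLLOW(S)
[1]
  A→A A: FOLLOW(A) ⊇ FIRST(A) = {b}; new: +{b}
  S→C S: FOLLOW(C) ⊇ FIRST(S) = {a,b}; new: +{a,b}
  S→a B: FOLLOW(B) ⊇ FOLLOW(S) ⊇ {$}; new: +{$}
  S→b A: FOLLOW(A) ⊇ FOLLOW(S) ⊇ {$}; new: +{$}
  FOLLOW(S)={$}  FOLLOW(A)={$,b}  FOLLOW(B)={$}  FOLLOW(C)={a,b}
[2] — fixpoint
  FOLLOW(S)={$}  FOLLOW(A)={$,b}  FOLLOW(B)={$}  FOLLOW(C)={a,b}

FOLLOW(C) = ["a", "b"]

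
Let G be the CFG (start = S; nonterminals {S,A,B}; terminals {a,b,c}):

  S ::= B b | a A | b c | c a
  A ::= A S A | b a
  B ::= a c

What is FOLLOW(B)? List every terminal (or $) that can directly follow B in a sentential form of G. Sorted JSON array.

FIRST sets, iterate to fixpoint:
iter 1:
  A via A→b a: +{b}
  B via B→a c: +{a}
  S via S→B b: +{a}
  S via S→b c: +{b}
  S via S→c a: +{c}
  FIRST[S]={a,b,c}  FIRST[A]={b}  FIRST[B]={a}
iter 2: done
  FIRST[S]={a,b,c}  FIRST[A]={b}  FIRST[B]={a}

FOLLOW sets:
seed FOLLOW(S) with $
round 1:
  A→A S A: FOLLOW(A) ⊇ FIRST(S) = {a,b,c}; new: +{a,b,c}
  A→A S A: FOLLOW(S) ⊇ FIRST(A) = {b}; new: +{b}
  S→B b: FOLLOW(B) ⊇ FIRST(b) = {b}; new: +{b}
  S→a A: FOLLOW(A) ⊇ FOLLOW(S) ⊇ {$,b}; new: +{$}
  FOLLOW(S)={$,b}  FOLLOW(A)={$,a,b,c}  FOLLOW(B)={b}
round 2: (no change)
  FOLLOW(S)={$,b}  FOLLOW(A)={$,a,b,c}  FOLLOW(B)={b}

FOLLOW(B) = ["b"]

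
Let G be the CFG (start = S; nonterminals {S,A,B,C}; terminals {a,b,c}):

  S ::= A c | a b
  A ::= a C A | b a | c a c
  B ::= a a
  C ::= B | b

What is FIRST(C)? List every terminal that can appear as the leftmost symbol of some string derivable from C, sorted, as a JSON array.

FIRST sets, iterate to fixpoint:
[1]
  A via A→a C A: +{a}
  A via A→b a: +{b}
  A via A→c a c: +{c}
  B via B→a a: +{a}
  C via C→B: +{a}
  C via C→b: +{b}
  S via S→A c: +{a,b,c}
  S: {a,b,c}  A: {a,b,c}  B: {a}  C: {a,b}
[2] (stable)
  S: {a,b,c}  A: {a,b,c}  B: {a}  C: {a,b}

FIRST(C) = ["a", "b"]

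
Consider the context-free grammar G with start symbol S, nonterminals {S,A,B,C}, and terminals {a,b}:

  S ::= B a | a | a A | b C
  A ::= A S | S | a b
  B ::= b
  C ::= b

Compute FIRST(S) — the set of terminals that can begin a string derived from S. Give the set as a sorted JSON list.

FIRST sets, iterate to fixpoint:
[1]
  A via A→a b: +{a}
  B via B→b: +{b}
  C via C→b: +{b}
  S via S→B a: +{b}
  S via S→a: +{a}
  FIRST[S]={a,b}  FIRST[A]={a}  FIRST[B]={b}  FIRST[C]={b}
[2]
  A via A→S: +{b}
  FIRST[S]={a,b}  FIRST[A]={a,b}  FIRST[B]={b}  FIRST[C]={b}
[3] (stable)
  FIRST[S]={a,b}  FIRST[A]={a,b}  FIRST[B]={b}  FIRST[C]={b}

FIRST(S) = ["a", "b"]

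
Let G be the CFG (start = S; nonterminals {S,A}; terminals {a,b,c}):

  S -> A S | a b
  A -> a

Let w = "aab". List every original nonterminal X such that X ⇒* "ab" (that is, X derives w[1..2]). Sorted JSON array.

Convert to CNF:
  S -> A S | T0 T1
  A -> a
  T0 -> a
  T1 -> b

CYK table (by increasing span) (cells [i..j] with 1 ≤ i ≤ j ≤ 2 only):
  T[1,1] 'a' = {A,T0}  orig:{A}
  T[2,2] 'b' = {T1}  orig:{}
  T[1,2] 'ab' = {S}

Original NTs in T[1,2] deriving "ab": ["S"]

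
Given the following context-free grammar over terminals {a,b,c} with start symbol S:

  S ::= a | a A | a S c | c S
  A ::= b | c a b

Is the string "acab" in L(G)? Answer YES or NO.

Convert to CNF:
  S -> T0 S | T1 A | T1 X4 | a
  A -> T0 X3 | b
  T0 -> c
  T1 -> a
  T2 -> b
  X3 -> T1 T2
  X4 -> S T0

CYK table (by increasing span):
  [0..0]={S,T1}  "a"  orig:{S}
  [1..1]={T0}  "c"  orig:{}
  [2..2]={S,T1}  "a"  orig:{S}
  [3..3]={A,T2}  "b"  orig:{A}
  [0..1]={X4}  "ac"  orig:{}
  [1..2]={S}  "ca"
  [2..3]={S,X3}  "ab"  orig:{S}
  [0..2]=∅  "aca"
  [1..3]={A,S}  "cab"
  [0..3]={S}  "acab"

S ∈ T[0,3] ⇒ YES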